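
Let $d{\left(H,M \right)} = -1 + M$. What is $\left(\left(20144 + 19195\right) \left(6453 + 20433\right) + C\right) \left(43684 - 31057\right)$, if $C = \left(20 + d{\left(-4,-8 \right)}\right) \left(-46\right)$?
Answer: $13355171916696$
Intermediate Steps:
$C = -506$ ($C = \left(20 - 9\right) \left(-46\right) = 11 \left(-46\right) = -506$)
$\left(\left(20144 + 19195\right) \left(6453 + 20433\right) + C\right) \left(43684 - 31057\right) = \left(\left(20144 + 19195\right) \left(6453 + 20433\right) - 506\right) \left(43684 - 31057\right) = \left(39339 \cdot 26886 - 506\right) 12627 = \left(1057668354 - 506\right) 12627 = 1057667848 \cdot 12627 = 13355171916696$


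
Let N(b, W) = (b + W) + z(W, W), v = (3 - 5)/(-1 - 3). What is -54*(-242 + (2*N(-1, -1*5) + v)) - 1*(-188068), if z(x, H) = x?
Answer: 202297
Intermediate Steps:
v = ½ (v = -2/(-4) = -2*(-¼) = ½ ≈ 0.50000)
N(b, W) = b + 2*W (N(b, W) = (b + W) + W = (W + b) + W = b + 2*W)
-54*(-242 + (2*N(-1, -1*5) + v)) - 1*(-188068) = -54*(-242 + (2*(-1 + 2*(-1*5)) + ½)) - 1*(-188068) = -54*(-242 + (2*(-1 + 2*(-5)) + ½)) + 188068 = -54*(-242 + (2*(-1 - 10) + ½)) + 188068 = -54*(-242 + (2*(-11) + ½)) + 188068 = -54*(-242 + (-22 + ½)) + 188068 = -54*(-242 - 43/2) + 188068 = -54*(-527/2) + 188068 = 14229 + 188068 = 202297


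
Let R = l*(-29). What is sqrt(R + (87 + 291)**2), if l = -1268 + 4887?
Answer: sqrt(37933) ≈ 194.76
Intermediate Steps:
l = 3619
R = -104951 (R = 3619*(-29) = -104951)
sqrt(R + (87 + 291)**2) = sqrt(-104951 + (87 + 291)**2) = sqrt(-104951 + 378**2) = sqrt(-104951 + 142884) = sqrt(37933)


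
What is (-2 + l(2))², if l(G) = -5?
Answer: 49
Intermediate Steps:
(-2 + l(2))² = (-2 - 5)² = (-7)² = 49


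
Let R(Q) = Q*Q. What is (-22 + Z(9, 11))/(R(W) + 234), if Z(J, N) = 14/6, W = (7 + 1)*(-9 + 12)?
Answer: -59/2430 ≈ -0.024280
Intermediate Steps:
W = 24 (W = 8*3 = 24)
Z(J, N) = 7/3 (Z(J, N) = 14*(⅙) = 7/3)
R(Q) = Q²
(-22 + Z(9, 11))/(R(W) + 234) = (-22 + 7/3)/(24² + 234) = -59/(3*(576 + 234)) = -59/3/810 = -59/3*1/810 = -59/2430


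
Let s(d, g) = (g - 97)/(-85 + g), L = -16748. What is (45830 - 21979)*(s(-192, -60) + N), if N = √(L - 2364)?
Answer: 3744607/145 + 47702*I*√4778 ≈ 25825.0 + 3.2973e+6*I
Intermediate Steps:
N = 2*I*√4778 (N = √(-16748 - 2364) = √(-19112) = 2*I*√4778 ≈ 138.25*I)
s(d, g) = (-97 + g)/(-85 + g)
(45830 - 21979)*(s(-192, -60) + N) = (45830 - 21979)*((-97 - 60)/(-85 - 60) + 2*I*√4778) = 23851*(-157/(-145) + 2*I*√4778) = 23851*(-1/145*(-157) + 2*I*√4778) = 23851*(157/145 + 2*I*√4778) = 3744607/145 + 47702*I*√4778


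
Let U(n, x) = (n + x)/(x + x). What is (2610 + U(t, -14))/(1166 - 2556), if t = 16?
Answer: -36539/19460 ≈ -1.8776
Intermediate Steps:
U(n, x) = (n + x)/(2*x) (U(n, x) = (n + x)/((2*x)) = (n + x)*(1/(2*x)) = (n + x)/(2*x))
(2610 + U(t, -14))/(1166 - 2556) = (2610 + (½)*(16 - 14)/(-14))/(1166 - 2556) = (2610 + (½)*(-1/14)*2)/(-1390) = (2610 - 1/14)*(-1/1390) = (36539/14)*(-1/1390) = -36539/19460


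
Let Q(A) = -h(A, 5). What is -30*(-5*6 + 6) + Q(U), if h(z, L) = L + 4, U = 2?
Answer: 711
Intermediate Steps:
h(z, L) = 4 + L
Q(A) = -9 (Q(A) = -(4 + 5) = -1*9 = -9)
-30*(-5*6 + 6) + Q(U) = -30*(-5*6 + 6) - 9 = -30*(-30 + 6) - 9 = -30*(-24) - 9 = 720 - 9 = 711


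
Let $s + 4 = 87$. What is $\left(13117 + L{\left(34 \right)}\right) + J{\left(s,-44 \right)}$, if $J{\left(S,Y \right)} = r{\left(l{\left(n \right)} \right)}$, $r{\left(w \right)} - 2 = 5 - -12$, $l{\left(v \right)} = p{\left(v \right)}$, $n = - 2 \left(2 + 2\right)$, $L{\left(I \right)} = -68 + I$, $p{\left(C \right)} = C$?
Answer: $13102$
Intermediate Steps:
$s = 83$ ($s = -4 + 87 = 83$)
$n = -8$ ($n = \left(-2\right) 4 = -8$)
$l{\left(v \right)} = v$
$r{\left(w \right)} = 19$ ($r{\left(w \right)} = 2 + \left(5 - -12\right) = 2 + \left(5 + 12\right) = 2 + 17 = 19$)
$J{\left(S,Y \right)} = 19$
$\left(13117 + L{\left(34 \right)}\right) + J{\left(s,-44 \right)} = \left(13117 + \left(-68 + 34\right)\right) + 19 = \left(13117 - 34\right) + 19 = 13083 + 19 = 13102$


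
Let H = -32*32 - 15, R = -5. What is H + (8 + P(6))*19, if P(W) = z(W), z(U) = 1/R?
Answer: -4454/5 ≈ -890.80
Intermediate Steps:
z(U) = -1/5 (z(U) = 1/(-5) = -1/5)
P(W) = -1/5
H = -1039 (H = -1024 - 15 = -1039)
H + (8 + P(6))*19 = -1039 + (8 - 1/5)*19 = -1039 + (39/5)*19 = -1039 + 741/5 = -4454/5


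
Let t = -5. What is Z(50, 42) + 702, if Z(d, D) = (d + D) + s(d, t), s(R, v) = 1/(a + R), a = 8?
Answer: 46053/58 ≈ 794.02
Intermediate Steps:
s(R, v) = 1/(8 + R)
Z(d, D) = D + d + 1/(8 + d) (Z(d, D) = (d + D) + 1/(8 + d) = (D + d) + 1/(8 + d) = D + d + 1/(8 + d))
Z(50, 42) + 702 = (1 + (8 + 50)*(42 + 50))/(8 + 50) + 702 = (1 + 58*92)/58 + 702 = (1 + 5336)/58 + 702 = (1/58)*5337 + 702 = 5337/58 + 702 = 46053/58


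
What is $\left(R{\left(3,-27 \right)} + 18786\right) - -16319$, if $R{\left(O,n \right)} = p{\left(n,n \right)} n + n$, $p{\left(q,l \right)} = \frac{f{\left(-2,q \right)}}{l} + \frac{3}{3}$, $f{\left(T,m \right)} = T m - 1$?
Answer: $35104$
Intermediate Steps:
$f{\left(T,m \right)} = -1 + T m$
$p{\left(q,l \right)} = 1 + \frac{-1 - 2 q}{l}$ ($p{\left(q,l \right)} = \frac{-1 - 2 q}{l} + \frac{3}{3} = \frac{-1 - 2 q}{l} + 3 \cdot \frac{1}{3} = \frac{-1 - 2 q}{l} + 1 = 1 + \frac{-1 - 2 q}{l}$)
$R{\left(O,n \right)} = -1$ ($R{\left(O,n \right)} = \frac{-1 + n - 2 n}{n} n + n = \frac{-1 - n}{n} n + n = \left(-1 - n\right) + n = -1$)
$\left(R{\left(3,-27 \right)} + 18786\right) - -16319 = \left(-1 + 18786\right) - -16319 = 18785 + 16319 = 35104$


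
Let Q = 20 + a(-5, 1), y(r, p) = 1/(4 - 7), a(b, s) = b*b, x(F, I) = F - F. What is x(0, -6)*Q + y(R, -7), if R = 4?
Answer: -⅓ ≈ -0.33333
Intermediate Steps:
x(F, I) = 0
a(b, s) = b²
y(r, p) = -⅓ (y(r, p) = 1/(-3) = -⅓)
Q = 45 (Q = 20 + (-5)² = 20 + 25 = 45)
x(0, -6)*Q + y(R, -7) = 0*45 - ⅓ = 0 - ⅓ = -⅓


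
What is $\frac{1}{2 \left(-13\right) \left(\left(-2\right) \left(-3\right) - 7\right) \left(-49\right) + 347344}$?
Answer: $\frac{1}{346070} \approx 2.8896 \cdot 10^{-6}$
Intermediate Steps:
$\frac{1}{2 \left(-13\right) \left(\left(-2\right) \left(-3\right) - 7\right) \left(-49\right) + 347344} = \frac{1}{- 26 \left(6 - 7\right) \left(-49\right) + 347344} = \frac{1}{\left(-26\right) \left(-1\right) \left(-49\right) + 347344} = \frac{1}{26 \left(-49\right) + 347344} = \frac{1}{-1274 + 347344} = \frac{1}{346070}$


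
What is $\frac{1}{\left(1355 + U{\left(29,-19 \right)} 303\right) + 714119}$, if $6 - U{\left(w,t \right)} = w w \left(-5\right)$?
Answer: $\frac{1}{1991407} \approx 5.0216 \cdot 10^{-7}$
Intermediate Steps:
$U{\left(w,t \right)} = 6 + 5 w^{2}$ ($U{\left(w,t \right)} = 6 - w w \left(-5\right) = 6 - w^{2} \left(-5\right) = 6 - - 5 w^{2} = 6 + 5 w^{2}$)
$\frac{1}{\left(1355 + U{\left(29,-19 \right)} 303\right) + 714119} = \frac{1}{\left(1355 + \left(6 + 5 \cdot 29^{2}\right) 303\right) + 714119} = \frac{1}{\left(1355 + \left(6 + 5 \cdot 841\right) 303\right) + 714119} = \frac{1}{\left(1355 + \left(6 + 4205\right) 303\right) + 714119} = \frac{1}{\left(1355 + 4211 \cdot 303\right) + 714119} = \frac{1}{\left(1355 + 1275933\right) + 714119} = \frac{1}{1277288 + 714119} = \frac{1}{1991407}$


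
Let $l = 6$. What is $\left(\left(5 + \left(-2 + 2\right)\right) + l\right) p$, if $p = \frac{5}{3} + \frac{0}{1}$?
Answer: $\frac{55}{3} \approx 18.333$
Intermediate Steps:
$p = \frac{5}{3}$ ($p = 5 \cdot \frac{1}{3} + 0 \cdot 1 = \frac{5}{3} + 0 = \frac{5}{3} \approx 1.6667$)
$\left(\left(5 + \left(-2 + 2\right)\right) + l\right) p = \left(\left(5 + \left(-2 + 2\right)\right) + 6\right) \frac{5}{3} = \left(\left(5 + 0\right) + 6\right) \frac{5}{3} = \left(5 + 6\right) \frac{5}{3} = 11 \cdot \frac{5}{3} = \frac{55}{3}$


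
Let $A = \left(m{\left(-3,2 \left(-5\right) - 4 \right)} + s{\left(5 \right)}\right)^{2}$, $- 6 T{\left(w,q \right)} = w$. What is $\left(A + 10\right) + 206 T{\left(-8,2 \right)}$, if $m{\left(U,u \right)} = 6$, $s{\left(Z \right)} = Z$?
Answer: $\frac{1217}{3} \approx 405.67$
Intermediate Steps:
$T{\left(w,q \right)} = - \frac{w}{6}$
$A = 121$ ($A = \left(6 + 5\right)^{2} = 11^{2} = 121$)
$\left(A + 10\right) + 206 T{\left(-8,2 \right)} = \left(121 + 10\right) + 206 \left(\left(- \frac{1}{6}\right) \left(-8\right)\right) = 131 + 206 \cdot \frac{4}{3} = 131 + \frac{824}{3} = \frac{1217}{3}$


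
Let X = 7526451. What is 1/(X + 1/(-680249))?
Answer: 680249/5119860766298 ≈ 1.3286e-7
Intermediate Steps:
1/(X + 1/(-680249)) = 1/(7526451 + 1/(-680249)) = 1/(7526451 - 1/680249) = 1/(5119860766298/680249) = 680249/5119860766298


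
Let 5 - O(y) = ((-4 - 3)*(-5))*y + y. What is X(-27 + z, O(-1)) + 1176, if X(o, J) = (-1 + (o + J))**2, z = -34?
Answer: 1617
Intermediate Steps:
O(y) = 5 - 36*y (O(y) = 5 - (((-4 - 3)*(-5))*y + y) = 5 - ((-7*(-5))*y + y) = 5 - (35*y + y) = 5 - 36*y)
X(o, J) = (-1 + J + o)**2 (X(o, J) = (-1 + (J + o))**2 = (-1 + J + o)**2)
X(-27 + z, O(-1)) + 1176 = (-1 + (5 - 36*(-1)) + (-27 - 34))**2 + 1176 = (-1 + (5 + 36) - 61)**2 + 1176 = (-1 + 41 - 61)**2 + 1176 = (-21)**2 + 1176 = 441 + 1176 = 1617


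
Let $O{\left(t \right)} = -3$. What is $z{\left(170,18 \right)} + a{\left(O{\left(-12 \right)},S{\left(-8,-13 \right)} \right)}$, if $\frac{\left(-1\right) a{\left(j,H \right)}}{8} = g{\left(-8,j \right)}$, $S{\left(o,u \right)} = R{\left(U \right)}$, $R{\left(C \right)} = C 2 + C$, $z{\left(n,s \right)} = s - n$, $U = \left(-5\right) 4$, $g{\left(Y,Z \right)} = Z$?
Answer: $-128$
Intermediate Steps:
$U = -20$
$R{\left(C \right)} = 3 C$ ($R{\left(C \right)} = 2 C + C = 3 C$)
$S{\left(o,u \right)} = -60$ ($S{\left(o,u \right)} = 3 \left(-20\right) = -60$)
$a{\left(j,H \right)} = - 8 j$
$z{\left(170,18 \right)} + a{\left(O{\left(-12 \right)},S{\left(-8,-13 \right)} \right)} = \left(18 - 170\right) - -24 = \left(18 - 170\right) + 24 = -152 + 24 = -128$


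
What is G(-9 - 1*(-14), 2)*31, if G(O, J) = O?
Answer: 155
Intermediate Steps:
G(-9 - 1*(-14), 2)*31 = (-9 - 1*(-14))*31 = (-9 + 14)*31 = 5*31 = 155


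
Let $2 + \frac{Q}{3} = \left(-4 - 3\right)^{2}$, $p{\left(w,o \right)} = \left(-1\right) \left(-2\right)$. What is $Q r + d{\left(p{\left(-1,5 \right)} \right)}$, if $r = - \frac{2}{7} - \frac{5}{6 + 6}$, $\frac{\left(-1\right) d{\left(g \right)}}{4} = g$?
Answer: $- \frac{2997}{28} \approx -107.04$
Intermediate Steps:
$p{\left(w,o \right)} = 2$
$d{\left(g \right)} = - 4 g$
$Q = 141$ ($Q = -6 + 3 \left(-4 - 3\right)^{2} = -6 + 3 \left(-7\right)^{2} = -6 + 3 \cdot 49 = -6 + 147 = 141$)
$r = - \frac{59}{84}$ ($r = \left(-2\right) \frac{1}{7} - \frac{5}{12} = - \frac{2}{7} - \frac{5}{12} = - \frac{59}{84} \approx -0.70238$)
$Q r + d{\left(p{\left(-1,5 \right)} \right)} = 141 \left(- \frac{59}{84}\right) - 8 = - \frac{2773}{28} - 8 = - \frac{2997}{28}$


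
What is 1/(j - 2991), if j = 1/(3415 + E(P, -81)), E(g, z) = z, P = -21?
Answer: -3334/9971993 ≈ -0.00033434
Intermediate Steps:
j = 1/3334 (j = 1/(3415 - 81) = 1/3334 ≈ 0.00029994)
1/(j - 2991) = 1/(1/3334 - 2991) = 1/(-9971993/3334) = -3334/9971993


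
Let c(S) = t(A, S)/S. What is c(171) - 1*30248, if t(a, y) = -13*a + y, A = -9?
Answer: -574680/19 ≈ -30246.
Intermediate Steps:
t(a, y) = y - 13*a
c(S) = (117 + S)/S (c(S) = (S - 13*(-9))/S = (S + 117)/S = (117 + S)/S)
c(171) - 1*30248 = (117 + 171)/171 - 1*30248 = (1/171)*288 - 30248 = 32/19 - 30248 = -574680/19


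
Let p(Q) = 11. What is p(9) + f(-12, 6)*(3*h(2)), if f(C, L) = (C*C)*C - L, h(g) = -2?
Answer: 10415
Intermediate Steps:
f(C, L) = C**3 - L (f(C, L) = C**2*C - L = C**3 - L)
p(9) + f(-12, 6)*(3*h(2)) = 11 + ((-12)**3 - 1*6)*(3*(-2)) = 11 + (-1728 - 6)*(-6) = 11 - 1734*(-6) = 11 + 10404 = 10415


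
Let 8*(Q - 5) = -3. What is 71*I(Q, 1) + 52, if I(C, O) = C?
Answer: 3043/8 ≈ 380.38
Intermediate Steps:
Q = 37/8 (Q = 5 + (⅛)*(-3) = 5 - 3/8 = 37/8 ≈ 4.6250)
71*I(Q, 1) + 52 = 71*(37/8) + 52 = 2627/8 + 52 = 3043/8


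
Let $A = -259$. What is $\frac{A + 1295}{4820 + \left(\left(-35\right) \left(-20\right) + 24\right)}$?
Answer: $\frac{37}{198} \approx 0.18687$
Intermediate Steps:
$\frac{A + 1295}{4820 + \left(\left(-35\right) \left(-20\right) + 24\right)} = \frac{-259 + 1295}{4820 + \left(\left(-35\right) \left(-20\right) + 24\right)} = \frac{1036}{4820 + \left(700 + 24\right)} = \frac{1036}{4820 + 724} = \frac{1036}{5544} = 1036 \cdot \frac{1}{5544} = \frac{37}{198}$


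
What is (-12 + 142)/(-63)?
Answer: -130/63 ≈ -2.0635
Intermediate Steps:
(-12 + 142)/(-63) = -1/63*130 = -130/63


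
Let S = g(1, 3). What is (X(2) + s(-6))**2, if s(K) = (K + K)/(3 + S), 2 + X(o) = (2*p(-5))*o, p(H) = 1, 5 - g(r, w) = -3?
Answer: 100/121 ≈ 0.82645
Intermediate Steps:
g(r, w) = 8 (g(r, w) = 5 - 1*(-3) = 5 + 3 = 8)
S = 8
X(o) = -2 + 2*o (X(o) = -2 + (2*1)*o = -2 + 2*o)
s(K) = 2*K/11 (s(K) = (K + K)/(3 + 8) = (2*K)/11 = (2*K)*(1/11) = 2*K/11)
(X(2) + s(-6))**2 = ((-2 + 2*2) + (2/11)*(-6))**2 = ((-2 + 4) - 12/11)**2 = (2 - 12/11)**2 = (10/11)**2 = 100/121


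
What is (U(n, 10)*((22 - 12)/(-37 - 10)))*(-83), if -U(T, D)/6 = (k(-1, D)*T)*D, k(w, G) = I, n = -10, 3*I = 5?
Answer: 830000/47 ≈ 17660.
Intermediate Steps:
I = 5/3 (I = (1/3)*5 = 5/3 ≈ 1.6667)
k(w, G) = 5/3
U(T, D) = -10*D*T (U(T, D) = -6*5*T/3*D = -10*D*T)
(U(n, 10)*((22 - 12)/(-37 - 10)))*(-83) = ((-10*10*(-10))*((22 - 12)/(-37 - 10)))*(-83) = (1000*(10/(-47)))*(-83) = (1000*(10*(-1/47)))*(-83) = (1000*(-10/47))*(-83) = -10000/47*(-83) = 830000/47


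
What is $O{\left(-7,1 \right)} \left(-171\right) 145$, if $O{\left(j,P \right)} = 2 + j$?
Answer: $123975$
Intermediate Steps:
$O{\left(-7,1 \right)} \left(-171\right) 145 = \left(2 - 7\right) \left(-171\right) 145 = \left(-5\right) \left(-171\right) 145 = 855 \cdot 145 = 123975$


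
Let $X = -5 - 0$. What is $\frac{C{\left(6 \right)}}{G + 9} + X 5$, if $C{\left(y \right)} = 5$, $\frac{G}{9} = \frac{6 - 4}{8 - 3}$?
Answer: $- \frac{1550}{63} \approx -24.603$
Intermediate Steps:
$X = -5$ ($X = -5 + 0 = -5$)
$G = \frac{18}{5}$ ($G = 9 \frac{6 - 4}{8 - 3} = 9 \cdot \frac{2}{5} = \frac{18}{5} \approx 3.6$)
$\frac{C{\left(6 \right)}}{G + 9} + X 5 = \frac{1}{\frac{18}{5} + 9} \cdot 5 - 25 = \frac{1}{\frac{63}{5}} \cdot 5 - 25 = \frac{5}{63} \cdot 5 - 25 = \frac{25}{63} - 25 = - \frac{1550}{63}$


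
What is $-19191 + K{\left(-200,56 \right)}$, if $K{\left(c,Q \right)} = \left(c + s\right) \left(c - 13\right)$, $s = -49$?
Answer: $33846$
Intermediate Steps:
$K{\left(c,Q \right)} = \left(-49 + c\right) \left(-13 + c\right)$ ($K{\left(c,Q \right)} = \left(c - 49\right) \left(c - 13\right) = \left(-49 + c\right) \left(-13 + c\right)$)
$-19191 + K{\left(-200,56 \right)} = -19191 + \left(637 + \left(-200\right)^{2} - -12400\right) = -19191 + \left(637 + 40000 + 12400\right) = -19191 + 53037 = 33846$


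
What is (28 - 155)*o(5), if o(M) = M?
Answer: -635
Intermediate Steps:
(28 - 155)*o(5) = (28 - 155)*5 = -127*5 = -635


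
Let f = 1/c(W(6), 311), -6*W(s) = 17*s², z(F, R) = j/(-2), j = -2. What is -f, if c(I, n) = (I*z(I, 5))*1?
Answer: 1/102 ≈ 0.0098039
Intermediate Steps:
z(F, R) = 1 (z(F, R) = -2/(-2) = -2*(-½) = 1)
W(s) = -17*s²/6
c(I, n) = I (c(I, n) = (I*1)*1 = I*1 = I)
f = -1/102 (f = 1/(-17/6*6²) = 1/(-17/6*36) = 1/(-102) = -1/102 ≈ -0.0098039)
-f = -1*(-1/102) = 1/102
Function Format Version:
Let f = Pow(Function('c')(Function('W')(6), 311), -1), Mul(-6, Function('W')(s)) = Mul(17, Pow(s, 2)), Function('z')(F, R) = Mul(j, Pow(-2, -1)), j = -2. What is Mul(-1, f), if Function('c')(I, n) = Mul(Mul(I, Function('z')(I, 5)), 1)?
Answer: Rational(1, 102) ≈ 0.0098039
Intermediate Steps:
Function('z')(F, R) = 1 (Function('z')(F, R) = Mul(-2, Pow(-2, -1)) = Mul(-2, Rational(-1, 2)) = 1)
Function('W')(s) = Mul(Rational(-17, 6), Pow(s, 2)) (Function('W')(s) = Mul(Rational(-1, 6), Mul(17, Pow(s, 2))) = Mul(Rational(-17, 6), Pow(s, 2)))
Function('c')(I, n) = I (Function('c')(I, n) = Mul(Mul(I, 1), 1) = Mul(I, 1) = I)
f = Rational(-1, 102) (f = Pow(Mul(Rational(-17, 6), Pow(6, 2)), -1) = Pow(Mul(Rational(-17, 6), 36), -1) = Pow(-102, -1) = Rational(-1, 102) ≈ -0.0098039)
Mul(-1, f) = Mul(-1, Rational(-1, 102)) = Rational(1, 102)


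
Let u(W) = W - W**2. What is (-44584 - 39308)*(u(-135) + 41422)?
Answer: -1934717304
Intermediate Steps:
(-44584 - 39308)*(u(-135) + 41422) = (-44584 - 39308)*(-135*(1 - 1*(-135)) + 41422) = -83892*(-135*(1 + 135) + 41422) = -83892*(-135*136 + 41422) = -83892*(-18360 + 41422) = -83892*23062 = -1934717304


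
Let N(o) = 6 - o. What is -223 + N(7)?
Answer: -224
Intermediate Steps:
-223 + N(7) = -223 + (6 - 1*7) = -223 + (6 - 7) = -223 - 1 = -224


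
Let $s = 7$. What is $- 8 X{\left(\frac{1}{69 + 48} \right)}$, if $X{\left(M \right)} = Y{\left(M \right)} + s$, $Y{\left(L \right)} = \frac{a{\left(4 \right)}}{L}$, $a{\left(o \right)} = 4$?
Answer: $-3800$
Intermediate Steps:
$Y{\left(L \right)} = \frac{4}{L}$
$X{\left(M \right)} = 7 + \frac{4}{M}$ ($X{\left(M \right)} = \frac{4}{M} + 7 = 7 + \frac{4}{M}$)
$- 8 X{\left(\frac{1}{69 + 48} \right)} = - 8 \left(7 + \frac{4}{\frac{1}{69 + 48}}\right) = - 8 \left(7 + \frac{4}{\frac{1}{117}}\right) = - 8 \left(7 + 4 \frac{1}{\frac{1}{117}}\right) = - 8 \left(7 + 4 \cdot 117\right) = - 8 \left(7 + 468\right) = \left(-8\right) 475 = -3800$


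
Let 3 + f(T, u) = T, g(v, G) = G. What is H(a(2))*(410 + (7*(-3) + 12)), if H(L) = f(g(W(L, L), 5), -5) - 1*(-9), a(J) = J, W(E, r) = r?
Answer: 4411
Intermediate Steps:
f(T, u) = -3 + T
H(L) = 11 (H(L) = (-3 + 5) - 1*(-9) = 2 + 9 = 11)
H(a(2))*(410 + (7*(-3) + 12)) = 11*(410 + (7*(-3) + 12)) = 11*(410 + (-21 + 12)) = 11*(410 - 9) = 11*401 = 4411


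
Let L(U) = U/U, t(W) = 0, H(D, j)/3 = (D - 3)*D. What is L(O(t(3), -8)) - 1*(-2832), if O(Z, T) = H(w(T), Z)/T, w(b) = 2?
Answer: 2833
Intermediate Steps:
H(D, j) = 3*D*(-3 + D) (H(D, j) = 3*((D - 3)*D) = 3*((-3 + D)*D) = 3*(D*(-3 + D)) = 3*D*(-3 + D))
O(Z, T) = -6/T (O(Z, T) = (3*2*(-3 + 2))/T = (3*2*(-1))/T = -6/T)
L(U) = 1
L(O(t(3), -8)) - 1*(-2832) = 1 - 1*(-2832) = 1 + 2832 = 2833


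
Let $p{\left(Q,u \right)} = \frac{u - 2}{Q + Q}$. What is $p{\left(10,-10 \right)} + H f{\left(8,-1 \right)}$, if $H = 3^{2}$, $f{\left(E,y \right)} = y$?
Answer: $- \frac{48}{5} \approx -9.6$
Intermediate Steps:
$H = 9$
$p{\left(Q,u \right)} = \frac{-2 + u}{2 Q}$
$p{\left(10,-10 \right)} + H f{\left(8,-1 \right)} = \frac{-2 - 10}{2 \cdot 10} + 9 \left(-1\right) = \frac{1}{2} \cdot \frac{1}{10} \left(-12\right) - 9 = - \frac{3}{5} - 9 = - \frac{48}{5}$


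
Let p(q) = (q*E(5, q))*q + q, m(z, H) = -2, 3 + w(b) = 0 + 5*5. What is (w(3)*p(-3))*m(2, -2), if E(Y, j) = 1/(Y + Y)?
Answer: 462/5 ≈ 92.400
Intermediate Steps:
E(Y, j) = 1/(2*Y)
w(b) = 22 (w(b) = -3 + (0 + 5*5) = -3 + (0 + 25) = -3 + 25 = 22)
p(q) = q + q²/10 (p(q) = (q*((½)/5))*q + q = (q*((½)*(⅕)))*q + q = (q*(⅒))*q + q = (q/10)*q + q = q²/10 + q = q + q²/10)
(w(3)*p(-3))*m(2, -2) = (22*((⅒)*(-3)*(10 - 3)))*(-2) = (22*((⅒)*(-3)*7))*(-2) = (22*(-21/10))*(-2) = -231/5*(-2) = 462/5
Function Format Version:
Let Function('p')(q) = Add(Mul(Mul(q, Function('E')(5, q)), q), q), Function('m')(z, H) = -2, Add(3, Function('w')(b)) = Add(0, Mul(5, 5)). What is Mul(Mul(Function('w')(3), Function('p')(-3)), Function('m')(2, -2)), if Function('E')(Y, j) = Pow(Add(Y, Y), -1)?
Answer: Rational(462, 5) ≈ 92.400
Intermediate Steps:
Function('E')(Y, j) = Mul(Rational(1, 2), Pow(Y, -1)) (Function('E')(Y, j) = Pow(Mul(2, Y), -1) = Mul(Rational(1, 2), Pow(Y, -1)))
Function('w')(b) = 22 (Function('w')(b) = Add(-3, Add(0, Mul(5, 5))) = Add(-3, Add(0, 25)) = Add(-3, 25) = 22)
Function('p')(q) = Add(q, Mul(Rational(1, 10), Pow(q, 2))) (Function('p')(q) = Add(Mul(Mul(q, Mul(Rational(1, 2), Pow(5, -1))), q), q) = Add(Mul(Mul(q, Mul(Rational(1, 2), Rational(1, 5))), q), q) = Add(Mul(Mul(q, Rational(1, 10)), q), q) = Add(Mul(Mul(Rational(1, 10), q), q), q) = Add(Mul(Rational(1, 10), Pow(q, 2)), q) = Add(q, Mul(Rational(1, 10), Pow(q, 2))))
Mul(Mul(Function('w')(3), Function('p')(-3)), Function('m')(2, -2)) = Mul(Mul(22, Mul(Rational(1, 10), -3, Add(10, -3))), -2) = Mul(Mul(22, Mul(Rational(1, 10), -3, 7)), -2) = Mul(Mul(22, Rational(-21, 10)), -2) = Mul(Rational(-231, 5), -2) = Rational(462, 5)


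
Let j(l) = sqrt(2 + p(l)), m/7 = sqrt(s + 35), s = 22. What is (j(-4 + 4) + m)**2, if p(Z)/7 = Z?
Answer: 2795 + 14*sqrt(114) ≈ 2944.5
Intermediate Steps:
p(Z) = 7*Z
m = 7*sqrt(57) (m = 7*sqrt(22 + 35) = 7*sqrt(57) ≈ 52.849)
j(l) = sqrt(2 + 7*l)
(j(-4 + 4) + m)**2 = (sqrt(2 + 7*(-4 + 4)) + 7*sqrt(57))**2 = (sqrt(2 + 7*0) + 7*sqrt(57))**2 = (sqrt(2 + 0) + 7*sqrt(57))**2 = (sqrt(2) + 7*sqrt(57))**2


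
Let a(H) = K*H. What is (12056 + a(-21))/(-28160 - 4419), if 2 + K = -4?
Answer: -12182/32579 ≈ -0.37392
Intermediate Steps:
K = -6 (K = -2 - 4 = -6)
a(H) = -6*H
(12056 + a(-21))/(-28160 - 4419) = (12056 - 6*(-21))/(-28160 - 4419) = (12056 + 126)/(-32579) = 12182*(-1/32579) = -12182/32579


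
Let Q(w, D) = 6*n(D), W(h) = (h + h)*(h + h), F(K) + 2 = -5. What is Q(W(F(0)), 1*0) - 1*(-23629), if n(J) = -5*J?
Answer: 23629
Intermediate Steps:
F(K) = -7 (F(K) = -2 - 5 = -7)
W(h) = 4*h**2 (W(h) = (2*h)*(2*h) = 4*h**2)
Q(w, D) = -30*D (Q(w, D) = 6*(-5*D) = -30*D)
Q(W(F(0)), 1*0) - 1*(-23629) = -30*0 - 1*(-23629) = -30*0 + 23629 = 0 + 23629 = 23629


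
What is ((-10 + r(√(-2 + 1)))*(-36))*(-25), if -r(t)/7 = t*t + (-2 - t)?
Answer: 9900 + 6300*I ≈ 9900.0 + 6300.0*I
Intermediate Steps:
r(t) = 14 - 7*t² + 7*t (r(t) = -7*(t*t + (-2 - t)) = -7*(t² + (-2 - t)) = -7*(-2 + t² - t) = 14 - 7*t² + 7*t)
((-10 + r(√(-2 + 1)))*(-36))*(-25) = ((-10 + (14 - 7*(√(-2 + 1))² + 7*√(-2 + 1)))*(-36))*(-25) = ((-10 + (14 - 7*(√(-1))² + 7*√(-1)))*(-36))*(-25) = ((-10 + (14 - 7*I² + 7*I))*(-36))*(-25) = ((-10 + (14 - 7*(-1) + 7*I))*(-36))*(-25) = ((-10 + (14 + 7 + 7*I))*(-36))*(-25) = ((-10 + (21 + 7*I))*(-36))*(-25) = ((11 + 7*I)*(-36))*(-25) = (-396 - 252*I)*(-25) = 9900 + 6300*I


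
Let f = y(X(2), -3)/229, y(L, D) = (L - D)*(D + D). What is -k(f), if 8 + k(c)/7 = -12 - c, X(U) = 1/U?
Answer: 31913/229 ≈ 139.36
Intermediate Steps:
y(L, D) = 2*D*(L - D) (y(L, D) = (L - D)*(2*D) = 2*D*(L - D))
f = -21/229 (f = (2*(-3)*(1/2 - 1*(-3)))/229 = (2*(-3)*(½ + 3))*(1/229) = (2*(-3)*(7/2))*(1/229) = -21*1/229 = -21/229 ≈ -0.091703)
k(c) = -140 - 7*c (k(c) = -56 + 7*(-12 - c) = -56 + (-84 - 7*c) = -140 - 7*c)
-k(f) = -(-140 - 7*(-21/229)) = -(-140 + 147/229) = -1*(-31913/229) = 31913/229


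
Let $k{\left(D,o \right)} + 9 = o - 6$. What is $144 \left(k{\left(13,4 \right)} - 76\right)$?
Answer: $-12528$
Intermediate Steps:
$k{\left(D,o \right)} = -15 + o$ ($k{\left(D,o \right)} = -9 + \left(o - 6\right) = -9 + \left(-6 + o\right) = -15 + o$)
$144 \left(k{\left(13,4 \right)} - 76\right) = 144 \left(\left(-15 + 4\right) - 76\right) = 144 \left(-11 - 76\right) = 144 \left(-87\right) = -12528$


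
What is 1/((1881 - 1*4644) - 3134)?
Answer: -1/5897 ≈ -0.00016958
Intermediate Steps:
1/((1881 - 1*4644) - 3134) = 1/((1881 - 4644) - 3134) = 1/(-2763 - 3134) = 1/(-5897) = -1/5897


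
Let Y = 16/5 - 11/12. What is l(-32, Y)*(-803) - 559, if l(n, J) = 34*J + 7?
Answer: -2055587/30 ≈ -68520.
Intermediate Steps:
Y = 137/60 (Y = 16*(⅕) - 11*1/12 = 16/5 - 11/12 = 137/60 ≈ 2.2833)
l(n, J) = 7 + 34*J
l(-32, Y)*(-803) - 559 = (7 + 34*(137/60))*(-803) - 559 = (7 + 2329/30)*(-803) - 559 = (2539/30)*(-803) - 559 = -2038817/30 - 559 = -2055587/30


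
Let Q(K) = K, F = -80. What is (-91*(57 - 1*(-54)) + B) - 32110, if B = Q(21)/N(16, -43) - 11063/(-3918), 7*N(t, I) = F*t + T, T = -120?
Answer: -16537204639/391800 ≈ -42208.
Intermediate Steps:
N(t, I) = -120/7 - 80*t/7 (N(t, I) = (-80*t - 120)/7 = (-120 - 80*t)/7 = -120/7 - 80*t/7)
B = 1065161/391800 (B = 21/(-120/7 - 80/7*16) - 11063/(-3918) = 21/(-120/7 - 1280/7) - 11063*(-1/3918) = 21/(-200) + 11063/3918 = 21*(-1/200) + 11063/3918 = -21/200 + 11063/3918 = 1065161/391800 ≈ 2.7186)
(-91*(57 - 1*(-54)) + B) - 32110 = (-91*(57 - 1*(-54)) + 1065161/391800) - 32110 = (-91*(57 + 54) + 1065161/391800) - 32110 = (-91*111 + 1065161/391800) - 32110 = (-10101 + 1065161/391800) - 32110 = -3956506639/391800 - 32110 = -16537204639/391800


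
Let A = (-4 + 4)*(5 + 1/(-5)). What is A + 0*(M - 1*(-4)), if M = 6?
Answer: 0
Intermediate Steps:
A = 0 (A = 0*(5 - 1/5) = 0*(24/5) = 0)
A + 0*(M - 1*(-4)) = 0 + 0*(6 - 1*(-4)) = 0 + 0*(6 + 4) = 0 + 0*10 = 0 + 0 = 0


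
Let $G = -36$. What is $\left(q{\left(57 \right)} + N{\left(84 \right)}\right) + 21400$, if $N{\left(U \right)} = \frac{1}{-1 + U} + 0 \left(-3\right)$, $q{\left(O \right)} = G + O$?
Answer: $\frac{1777944}{83} \approx 21421.0$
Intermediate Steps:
$q{\left(O \right)} = -36 + O$
$N{\left(U \right)} = \frac{1}{-1 + U}$ ($N{\left(U \right)} = \frac{1}{-1 + U} + 0 = \frac{1}{-1 + U}$)
$\left(q{\left(57 \right)} + N{\left(84 \right)}\right) + 21400 = \left(\left(-36 + 57\right) + \frac{1}{-1 + 84}\right) + 21400 = \left(21 + \frac{1}{83}\right) + 21400 = \frac{1744}{83} + 21400 = \frac{1777944}{83}$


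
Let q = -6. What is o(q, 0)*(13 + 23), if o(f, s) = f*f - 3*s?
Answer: 1296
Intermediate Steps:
o(f, s) = f² - 3*s
o(q, 0)*(13 + 23) = ((-6)² - 3*0)*(13 + 23) = (36 + 0)*36 = 36*36 = 1296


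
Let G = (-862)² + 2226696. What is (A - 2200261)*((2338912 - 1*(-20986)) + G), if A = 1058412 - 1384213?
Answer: -13462996025556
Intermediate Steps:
A = -325801
G = 2969740 (G = 743044 + 2226696 = 2969740)
(A - 2200261)*((2338912 - 1*(-20986)) + G) = (-325801 - 2200261)*((2338912 - 1*(-20986)) + 2969740) = -2526062*((2338912 + 20986) + 2969740) = -2526062*(2359898 + 2969740) = -2526062*5329638 = -13462996025556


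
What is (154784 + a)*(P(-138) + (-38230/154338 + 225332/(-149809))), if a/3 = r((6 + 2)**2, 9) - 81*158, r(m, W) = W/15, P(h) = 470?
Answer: 3150280707904530193/57803053605 ≈ 5.4500e+7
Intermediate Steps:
r(m, W) = W/15 (r(m, W) = W*(1/15) = W/15)
a = -191961/5 (a = 3*((1/15)*9 - 81*158) = 3*(3/5 - 12798) = 3*(-63987/5) = -191961/5 ≈ -38392.)
(154784 + a)*(P(-138) + (-38230/154338 + 225332/(-149809))) = (154784 - 191961/5)*(470 + (-38230/154338 + 225332/(-149809))) = 581959*(470 + (-38230*1/154338 + 225332*(-1/149809)))/5 = 581959*(470 + (-19115/77169 - 225332/149809))/5 = 581959*(470 - 20252244143/11560610721)/5 = (581959/5)*(5413234794727/11560610721) = 3150280707904530193/57803053605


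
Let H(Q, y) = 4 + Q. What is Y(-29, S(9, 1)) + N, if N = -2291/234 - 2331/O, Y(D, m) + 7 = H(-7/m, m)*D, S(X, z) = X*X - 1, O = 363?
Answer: -154792169/1132560 ≈ -136.67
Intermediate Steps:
S(X, z) = -1 + X**2 (S(X, z) = X**2 - 1 = -1 + X**2)
Y(D, m) = -7 + D*(4 - 7/m) (Y(D, m) = -7 + (4 - 7/m)*D = -7 + D*(4 - 7/m))
N = -459029/28314 (N = -2291/234 - 2331/363 = -2291*1/234 - 2331*1/363 = -2291/234 - 777/121 = -459029/28314 ≈ -16.212)
Y(-29, S(9, 1)) + N = (-7 + 4*(-29) - 7*(-29)/(-1 + 9**2)) - 459029/28314 = (-7 - 116 - 7*(-29)/(-1 + 81)) - 459029/28314 = (-7 - 116 - 7*(-29)/80) - 459029/28314 = (-7 - 116 - 7*(-29)*1/80) - 459029/28314 = (-7 - 116 + 203/80) - 459029/28314 = -9637/80 - 459029/28314 = -154792169/1132560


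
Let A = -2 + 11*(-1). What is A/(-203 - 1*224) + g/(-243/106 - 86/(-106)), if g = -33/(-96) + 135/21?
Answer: -4871805/1072624 ≈ -4.5419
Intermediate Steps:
g = 1517/224 (g = -33*(-1/96) + 135*(1/21) = 11/32 + 45/7 = 1517/224 ≈ 6.7723)
A = -13 (A = -2 - 11 = -13)
A/(-203 - 1*224) + g/(-243/106 - 86/(-106)) = -13/(-203 - 1*224) + 1517/(224*(-243/106 - 86/(-106))) = -13/(-203 - 224) + 1517/(224*(-243*1/106 - 86*(-1/106))) = -13/(-427) + 1517/(224*(-243/106 + 43/53)) = -13*(-1/427) + 1517/(224*(-157/106)) = 13/427 + (1517/224)*(-106/157) = 13/427 - 80401/17584 = -4871805/1072624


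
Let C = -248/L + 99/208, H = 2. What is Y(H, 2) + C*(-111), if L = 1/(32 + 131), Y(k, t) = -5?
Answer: 933297283/208 ≈ 4.4870e+6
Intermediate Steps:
L = 1/163 ≈ 0.0061350
C = -8408093/208 (C = -248/1/163 + 99/208 = -248*163 + 99*(1/208) = -40424 + 99/208 = -8408093/208 ≈ -40424.)
Y(H, 2) + C*(-111) = -5 - 8408093/208*(-111) = -5 + 933298323/208 = 933297283/208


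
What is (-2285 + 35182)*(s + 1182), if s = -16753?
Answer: -512239187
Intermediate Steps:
(-2285 + 35182)*(s + 1182) = (-2285 + 35182)*(-16753 + 1182) = 32897*(-15571) = -512239187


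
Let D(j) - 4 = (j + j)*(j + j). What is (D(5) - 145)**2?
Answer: 1681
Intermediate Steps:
D(j) = 4 + 4*j**2 (D(j) = 4 + (j + j)*(j + j) = 4 + (2*j)*(2*j) = 4 + 4*j**2)
(D(5) - 145)**2 = ((4 + 4*5**2) - 145)**2 = ((4 + 4*25) - 145)**2 = ((4 + 100) - 145)**2 = (104 - 145)**2 = (-41)**2 = 1681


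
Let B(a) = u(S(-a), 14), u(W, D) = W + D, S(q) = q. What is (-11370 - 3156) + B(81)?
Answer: -14593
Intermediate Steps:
u(W, D) = D + W
B(a) = 14 - a
(-11370 - 3156) + B(81) = (-11370 - 3156) + (14 - 1*81) = -14526 + (14 - 81) = -14526 - 67 = -14593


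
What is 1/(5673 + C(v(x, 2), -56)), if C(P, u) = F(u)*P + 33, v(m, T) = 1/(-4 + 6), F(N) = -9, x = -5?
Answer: 2/11403 ≈ 0.00017539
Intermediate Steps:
v(m, T) = ½ (v(m, T) = 1/2 = ½)
C(P, u) = 33 - 9*P (C(P, u) = -9*P + 33 = 33 - 9*P)
1/(5673 + C(v(x, 2), -56)) = 1/(5673 + (33 - 9*½)) = 1/(5673 + (33 - 9/2)) = 1/(5673 + 57/2) = 1/(11403/2) = 2/11403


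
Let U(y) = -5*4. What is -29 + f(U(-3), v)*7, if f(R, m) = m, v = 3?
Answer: -8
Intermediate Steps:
U(y) = -20
-29 + f(U(-3), v)*7 = -29 + 3*7 = -29 + 21 = -8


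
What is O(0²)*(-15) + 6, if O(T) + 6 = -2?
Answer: 126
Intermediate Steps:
O(T) = -8 (O(T) = -6 - 2 = -8)
O(0²)*(-15) + 6 = -8*(-15) + 6 = 120 + 6 = 126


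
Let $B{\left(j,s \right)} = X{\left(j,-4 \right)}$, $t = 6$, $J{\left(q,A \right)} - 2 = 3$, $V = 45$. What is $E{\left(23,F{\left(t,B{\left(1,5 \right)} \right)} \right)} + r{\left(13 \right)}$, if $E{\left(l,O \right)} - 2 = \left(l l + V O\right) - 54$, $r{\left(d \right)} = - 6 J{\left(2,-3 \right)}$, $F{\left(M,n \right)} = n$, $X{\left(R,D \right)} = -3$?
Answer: $312$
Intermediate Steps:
$J{\left(q,A \right)} = 5$ ($J{\left(q,A \right)} = 2 + 3 = 5$)
$B{\left(j,s \right)} = -3$
$r{\left(d \right)} = -30$ ($r{\left(d \right)} = \left(-6\right) 5 = -30$)
$E{\left(l,O \right)} = -52 + l^{2} + 45 O$ ($E{\left(l,O \right)} = 2 - \left(54 - 45 O - l l\right) = 2 - \left(54 - l^{2} - 45 O\right) = 2 + \left(-54 + l^{2} + 45 O\right) = -52 + l^{2} + 45 O$)
$E{\left(23,F{\left(t,B{\left(1,5 \right)} \right)} \right)} + r{\left(13 \right)} = \left(-52 + 23^{2} + 45 \left(-3\right)\right) - 30 = \left(-52 + 529 - 135\right) - 30 = 342 - 30 = 312$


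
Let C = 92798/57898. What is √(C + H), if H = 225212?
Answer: √188739043885063/28949 ≈ 474.57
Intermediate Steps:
C = 46399/28949 (C = 92798*(1/57898) = 46399/28949 ≈ 1.6028)
√(C + H) = √(46399/28949 + 225212) = √(6519708587/28949) = √188739043885063/28949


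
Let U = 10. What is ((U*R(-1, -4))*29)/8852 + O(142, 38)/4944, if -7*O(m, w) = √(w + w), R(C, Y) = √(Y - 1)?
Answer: -√19/17304 + 145*I*√5/4426 ≈ -0.0002519 + 0.073256*I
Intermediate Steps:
R(C, Y) = √(-1 + Y)
O(m, w) = -√2*√w/7 (O(m, w) = -√(w + w)/7 = -√2*√w/7)
((U*R(-1, -4))*29)/8852 + O(142, 38)/4944 = ((10*√(-1 - 4))*29)/8852 - √2*√38/7/4944 = ((10*√(-5))*29)*(1/8852) - 2*√19/7*(1/4944) = ((10*(I*√5))*29)*(1/8852) - √19/17304 = ((10*I*√5)*29)*(1/8852) - √19/17304 = (290*I*√5)*(1/8852) - √19/17304 = 145*I*√5/4426 - √19/17304 = -√19/17304 + 145*I*√5/4426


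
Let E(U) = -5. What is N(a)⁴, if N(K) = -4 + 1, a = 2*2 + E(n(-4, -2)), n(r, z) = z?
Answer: 81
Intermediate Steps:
a = -1 (a = 2*2 - 5 = 4 - 5 = -1)
N(K) = -3
N(a)⁴ = (-3)⁴ = 81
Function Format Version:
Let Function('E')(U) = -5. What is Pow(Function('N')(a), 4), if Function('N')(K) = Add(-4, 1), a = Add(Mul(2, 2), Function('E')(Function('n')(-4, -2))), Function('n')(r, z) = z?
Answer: 81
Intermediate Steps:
a = -1 (a = Add(Mul(2, 2), -5) = Add(4, -5) = -1)
Function('N')(K) = -3
Pow(Function('N')(a), 4) = Pow(-3, 4) = 81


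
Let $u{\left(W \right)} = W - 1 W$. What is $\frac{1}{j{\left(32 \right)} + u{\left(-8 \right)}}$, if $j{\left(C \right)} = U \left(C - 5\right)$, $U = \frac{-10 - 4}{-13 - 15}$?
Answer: $\frac{2}{27} \approx 0.074074$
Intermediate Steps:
$U = \frac{1}{2}$ ($U = - \frac{14}{-28} = \left(-14\right) \left(- \frac{1}{28}\right) = \frac{1}{2} \approx 0.5$)
$u{\left(W \right)} = 0$ ($u{\left(W \right)} = W - W = 0$)
$j{\left(C \right)} = - \frac{5}{2} + \frac{C}{2}$ ($j{\left(C \right)} = \frac{C - 5}{2} = \frac{-5 + C}{2} = - \frac{5}{2} + \frac{C}{2}$)
$\frac{1}{j{\left(32 \right)} + u{\left(-8 \right)}} = \frac{1}{\left(- \frac{5}{2} + \frac{1}{2} \cdot 32\right) + 0} = \frac{1}{\left(- \frac{5}{2} + 16\right) + 0} = \frac{1}{\frac{27}{2} + 0} = \frac{1}{\frac{27}{2}} = \frac{2}{27}$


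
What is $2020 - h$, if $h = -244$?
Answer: $2264$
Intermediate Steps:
$2020 - h = 2020 - -244 = 2020 + 244 = 2264$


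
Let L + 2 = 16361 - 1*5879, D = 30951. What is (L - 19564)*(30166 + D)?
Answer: -555186828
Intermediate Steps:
L = 10480 (L = -2 + (16361 - 1*5879) = -2 + (16361 - 5879) = -2 + 10482 = 10480)
(L - 19564)*(30166 + D) = (10480 - 19564)*(30166 + 30951) = -9084*61117 = -555186828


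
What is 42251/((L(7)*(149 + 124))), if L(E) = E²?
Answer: 42251/13377 ≈ 3.1585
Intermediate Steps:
42251/((L(7)*(149 + 124))) = 42251/((7²*(149 + 124))) = 42251/((49*273)) = 42251/13377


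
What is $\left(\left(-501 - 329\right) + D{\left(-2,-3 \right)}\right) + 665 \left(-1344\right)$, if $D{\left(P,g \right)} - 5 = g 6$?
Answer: $-894603$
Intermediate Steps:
$D{\left(P,g \right)} = 5 + 6 g$ ($D{\left(P,g \right)} = 5 + g 6 = 5 + 6 g$)
$\left(\left(-501 - 329\right) + D{\left(-2,-3 \right)}\right) + 665 \left(-1344\right) = \left(\left(-501 - 329\right) + \left(5 + 6 \left(-3\right)\right)\right) + 665 \left(-1344\right) = \left(-830 + \left(5 - 18\right)\right) - 893760 = \left(-830 - 13\right) - 893760 = -843 - 893760 = -894603$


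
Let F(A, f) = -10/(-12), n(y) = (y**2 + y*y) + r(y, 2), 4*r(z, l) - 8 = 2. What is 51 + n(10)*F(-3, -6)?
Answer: 879/4 ≈ 219.75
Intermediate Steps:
r(z, l) = 5/2 (r(z, l) = 2 + (1/4)*2 = 2 + 1/2 = 5/2)
n(y) = 5/2 + 2*y**2 (n(y) = (y**2 + y*y) + 5/2 = (y**2 + y**2) + 5/2 = 2*y**2 + 5/2 = 5/2 + 2*y**2)
F(A, f) = 5/6 (F(A, f) = -10*(-1/12) = 5/6)
51 + n(10)*F(-3, -6) = 51 + (5/2 + 2*10**2)*(5/6) = 51 + (5/2 + 2*100)*(5/6) = 51 + (5/2 + 200)*(5/6) = 51 + (405/2)*(5/6) = 51 + 675/4 = 879/4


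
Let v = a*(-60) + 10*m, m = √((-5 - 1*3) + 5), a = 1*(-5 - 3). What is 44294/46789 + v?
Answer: 22503014/46789 + 10*I*√3 ≈ 480.95 + 17.32*I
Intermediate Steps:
a = -8 (a = 1*(-8) = -8)
m = I*√3 (m = √((-5 - 3) + 5) = √(-8 + 5) = √(-3) = I*√3 ≈ 1.732*I)
v = 480 + 10*I*√3 (v = -8*(-60) + 10*(I*√3) = 480 + 10*I*√3 ≈ 480.0 + 17.32*I)
44294/46789 + v = 44294/46789 + (480 + 10*I*√3) = 22503014/46789 + 10*I*√3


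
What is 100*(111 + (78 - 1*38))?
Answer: 15100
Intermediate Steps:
100*(111 + (78 - 1*38)) = 100*(111 + (78 - 38)) = 100*(111 + 40) = 100*151 = 15100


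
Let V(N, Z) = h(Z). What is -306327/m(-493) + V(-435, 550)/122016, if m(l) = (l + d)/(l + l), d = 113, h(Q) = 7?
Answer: -9213380024023/11591520 ≈ -7.9484e+5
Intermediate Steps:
V(N, Z) = 7
m(l) = (113 + l)/(2*l) (m(l) = (l + 113)/(l + l) = (113 + l)/((2*l)) = (113 + l)*(1/(2*l)) = (113 + l)/(2*l))
-306327/m(-493) + V(-435, 550)/122016 = -306327*(-986/(113 - 493)) + 7/122016 = -306327/((½)*(-1/493)*(-380)) + 7*(1/122016) = -306327/190/493 + 7/122016 = -306327*493/190 + 7/122016 = -151019211/190 + 7/122016 = -9213380024023/11591520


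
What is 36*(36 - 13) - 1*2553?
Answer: -1725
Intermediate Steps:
36*(36 - 13) - 1*2553 = 36*23 - 2553 = 828 - 2553 = -1725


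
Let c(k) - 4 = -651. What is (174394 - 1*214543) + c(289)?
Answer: -40796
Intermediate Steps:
c(k) = -647 (c(k) = 4 - 651 = -647)
(174394 - 1*214543) + c(289) = (174394 - 1*214543) - 647 = (174394 - 214543) - 647 = -40149 - 647 = -40796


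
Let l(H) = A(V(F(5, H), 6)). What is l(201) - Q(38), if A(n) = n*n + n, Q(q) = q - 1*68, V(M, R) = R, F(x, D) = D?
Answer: 72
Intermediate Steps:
Q(q) = -68 + q (Q(q) = q - 68 = -68 + q)
A(n) = n + n² (A(n) = n² + n = n + n²)
l(H) = 42 (l(H) = 6*(1 + 6) = 6*7 = 42)
l(201) - Q(38) = 42 - (-68 + 38) = 42 - 1*(-30) = 42 + 30 = 72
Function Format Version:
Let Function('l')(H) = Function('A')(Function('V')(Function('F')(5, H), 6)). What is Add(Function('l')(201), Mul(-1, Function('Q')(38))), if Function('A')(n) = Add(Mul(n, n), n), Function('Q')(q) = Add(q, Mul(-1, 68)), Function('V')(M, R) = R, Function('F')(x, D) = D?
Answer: 72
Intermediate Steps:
Function('Q')(q) = Add(-68, q) (Function('Q')(q) = Add(q, -68) = Add(-68, q))
Function('A')(n) = Add(n, Pow(n, 2)) (Function('A')(n) = Add(Pow(n, 2), n) = Add(n, Pow(n, 2)))
Function('l')(H) = 42 (Function('l')(H) = Mul(6, Add(1, 6)) = Mul(6, 7) = 42)
Add(Function('l')(201), Mul(-1, Function('Q')(38))) = Add(42, Mul(-1, Add(-68, 38))) = Add(42, Mul(-1, -30)) = Add(42, 30) = 72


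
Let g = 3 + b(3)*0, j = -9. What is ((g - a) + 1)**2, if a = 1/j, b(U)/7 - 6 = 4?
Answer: 1369/81 ≈ 16.901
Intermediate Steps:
b(U) = 70 (b(U) = 42 + 7*4 = 42 + 28 = 70)
g = 3 (g = 3 + 70*0 = 3 + 0 = 3)
a = -1/9 (a = 1/(-9) = -1/9 ≈ -0.11111)
((g - a) + 1)**2 = ((3 - 1*(-1/9)) + 1)**2 = ((3 + 1/9) + 1)**2 = (28/9 + 1)**2 = (37/9)**2 = 1369/81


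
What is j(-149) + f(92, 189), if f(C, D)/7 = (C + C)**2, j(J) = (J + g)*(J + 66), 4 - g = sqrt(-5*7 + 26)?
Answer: 249027 + 249*I ≈ 2.4903e+5 + 249.0*I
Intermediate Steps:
g = 4 - 3*I (g = 4 - sqrt(-5*7 + 26) = 4 - sqrt(-35 + 26) = 4 - sqrt(-9) = 4 - 3*I ≈ 4.0 - 3.0*I)
j(J) = (66 + J)*(4 + J - 3*I) (j(J) = (J + (4 - 3*I))*(J + 66) = (4 + J - 3*I)*(66 + J) = (66 + J)*(4 + J - 3*I))
f(C, D) = 28*C**2 (f(C, D) = 7*(C + C)**2 = 7*(2*C)**2 = 7*(4*C**2) = 28*C**2)
j(-149) + f(92, 189) = (264 + (-149)**2 - 198*I - 149*(70 - 3*I)) + 28*92**2 = (264 + 22201 - 198*I + (-10430 + 447*I)) + 28*8464 = (12035 + 249*I) + 236992 = 249027 + 249*I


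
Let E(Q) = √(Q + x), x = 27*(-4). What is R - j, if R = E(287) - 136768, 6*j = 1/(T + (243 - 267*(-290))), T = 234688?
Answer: -256325935489/1874166 + √179 ≈ -1.3675e+5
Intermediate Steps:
x = -108
E(Q) = √(-108 + Q) (E(Q) = √(Q - 108) = √(-108 + Q))
j = 1/1874166 (j = 1/(6*(234688 + (243 - 267*(-290)))) = 1/(6*(234688 + (243 + 77430))) = 1/(6*(234688 + 77673)) = (⅙)/312361 = (⅙)*(1/312361) = 1/1874166 ≈ 5.3357e-7)
R = -136768 + √179 (R = √(-108 + 287) - 136768 = √179 - 136768 = -136768 + √179 ≈ -1.3675e+5)
R - j = (-136768 + √179) - 1*1/1874166 = (-136768 + √179) - 1/1874166 = -256325935489/1874166 + √179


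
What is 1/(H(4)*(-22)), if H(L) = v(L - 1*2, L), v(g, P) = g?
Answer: -1/44 ≈ -0.022727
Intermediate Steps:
H(L) = -2 + L (H(L) = L - 1*2 = L - 2 = -2 + L)
1/(H(4)*(-22)) = 1/((-2 + 4)*(-22)) = 1/(2*(-22)) = 1/(-44) = -1/44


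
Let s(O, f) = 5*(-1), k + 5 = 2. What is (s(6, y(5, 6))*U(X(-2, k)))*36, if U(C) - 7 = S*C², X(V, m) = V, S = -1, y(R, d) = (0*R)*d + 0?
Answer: -540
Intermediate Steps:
k = -3 (k = -5 + 2 = -3)
y(R, d) = 0 (y(R, d) = 0*d + 0 = 0 + 0 = 0)
s(O, f) = -5
U(C) = 7 - C²
(s(6, y(5, 6))*U(X(-2, k)))*36 = -5*(7 - 1*(-2)²)*36 = -5*(7 - 1*4)*36 = -5*(7 - 4)*36 = -5*3*36 = -15*36 = -540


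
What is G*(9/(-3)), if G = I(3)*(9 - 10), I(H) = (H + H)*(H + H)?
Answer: 108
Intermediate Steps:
I(H) = 4*H**2 (I(H) = (2*H)*(2*H) = 4*H**2)
G = -36 (G = (4*3**2)*(9 - 10) = (4*9)*(-1) = 36*(-1) = -36)
G*(9/(-3)) = -324/(-3) = -324*(-1)/3 = -36*(-3) = 108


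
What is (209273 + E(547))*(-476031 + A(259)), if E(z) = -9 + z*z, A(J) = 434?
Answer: -241828233381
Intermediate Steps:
E(z) = -9 + z²
(209273 + E(547))*(-476031 + A(259)) = (209273 + (-9 + 547²))*(-476031 + 434) = (209273 + (-9 + 299209))*(-475597) = (209273 + 299200)*(-475597) = 508473*(-475597) = -241828233381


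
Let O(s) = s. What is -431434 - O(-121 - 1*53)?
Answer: -431260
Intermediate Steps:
-431434 - O(-121 - 1*53) = -431434 - (-121 - 1*53) = -431434 - (-121 - 53) = -431434 - 1*(-174) = -431434 + 174 = -431260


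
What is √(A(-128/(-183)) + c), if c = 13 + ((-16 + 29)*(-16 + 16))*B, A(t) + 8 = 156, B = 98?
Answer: √161 ≈ 12.689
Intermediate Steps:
A(t) = 148 (A(t) = -8 + 156 = 148)
c = 13 (c = 13 + ((-16 + 29)*(-16 + 16))*98 = 13 + (13*0)*98 = 13 + 0*98 = 13 + 0 = 13)
√(A(-128/(-183)) + c) = √(148 + 13) = √161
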